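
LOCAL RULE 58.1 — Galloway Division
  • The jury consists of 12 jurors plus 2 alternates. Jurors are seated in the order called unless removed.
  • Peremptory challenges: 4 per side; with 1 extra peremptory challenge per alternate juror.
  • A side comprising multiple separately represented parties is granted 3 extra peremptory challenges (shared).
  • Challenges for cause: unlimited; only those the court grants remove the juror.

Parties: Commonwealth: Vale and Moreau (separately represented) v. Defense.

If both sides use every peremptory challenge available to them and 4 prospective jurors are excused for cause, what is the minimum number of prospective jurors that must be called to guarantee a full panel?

Seats to fill: 12 + 2 alternates = 14.
Peremptories — Commonwealth: 4 + 1×2 + 3 = 9; Defense: 4 + 1×2 = 6; total 15.
For-cause removals: 4.
Minimum venire: 14 + 15 + 4 = 33.

33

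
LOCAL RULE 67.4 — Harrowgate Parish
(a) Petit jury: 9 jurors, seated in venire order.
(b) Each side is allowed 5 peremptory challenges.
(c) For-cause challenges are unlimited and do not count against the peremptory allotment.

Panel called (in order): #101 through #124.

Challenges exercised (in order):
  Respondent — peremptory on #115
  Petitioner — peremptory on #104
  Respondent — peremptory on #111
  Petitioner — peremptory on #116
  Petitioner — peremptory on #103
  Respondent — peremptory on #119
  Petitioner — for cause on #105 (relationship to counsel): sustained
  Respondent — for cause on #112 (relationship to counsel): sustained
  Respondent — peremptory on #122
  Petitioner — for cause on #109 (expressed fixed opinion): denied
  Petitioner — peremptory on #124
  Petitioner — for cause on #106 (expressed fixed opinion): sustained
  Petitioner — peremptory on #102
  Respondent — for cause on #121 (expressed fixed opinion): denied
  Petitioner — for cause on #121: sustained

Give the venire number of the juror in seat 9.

118

Removed: #102, #103, #104, #105, #106, #111, #112, #115, #116, #119, #121, #122, #124. (#109 stays — for-cause denied.)
Filling seats in venire order through position 9: #101, #107, #108, #109, #110, #113, #114, #117, #118.
So seat 9 is #118.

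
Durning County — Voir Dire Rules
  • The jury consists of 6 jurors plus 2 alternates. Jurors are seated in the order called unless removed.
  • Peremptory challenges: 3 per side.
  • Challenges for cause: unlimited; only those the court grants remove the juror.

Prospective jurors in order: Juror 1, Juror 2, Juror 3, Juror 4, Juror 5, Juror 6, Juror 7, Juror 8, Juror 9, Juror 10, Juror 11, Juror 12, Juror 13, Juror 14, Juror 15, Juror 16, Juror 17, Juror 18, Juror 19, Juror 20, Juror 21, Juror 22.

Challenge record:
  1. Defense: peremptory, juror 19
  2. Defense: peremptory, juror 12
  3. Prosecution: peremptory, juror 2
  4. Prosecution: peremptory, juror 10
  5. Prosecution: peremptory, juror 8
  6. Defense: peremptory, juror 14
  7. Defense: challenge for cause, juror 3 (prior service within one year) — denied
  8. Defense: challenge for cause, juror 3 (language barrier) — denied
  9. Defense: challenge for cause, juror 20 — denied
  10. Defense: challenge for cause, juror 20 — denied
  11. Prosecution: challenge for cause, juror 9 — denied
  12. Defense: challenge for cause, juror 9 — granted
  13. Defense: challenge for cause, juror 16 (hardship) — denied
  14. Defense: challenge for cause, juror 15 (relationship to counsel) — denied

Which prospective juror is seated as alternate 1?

11

Removed: #2, #8, #9, #10, #12, #14, #19. (#3, #15, #16, #20 stay — for-cause denied.)
Seating in order: seats 1–6 → #1, #3, #4, #5, #6, #7; alternates → #11, #13.
So alternate 1 is #11.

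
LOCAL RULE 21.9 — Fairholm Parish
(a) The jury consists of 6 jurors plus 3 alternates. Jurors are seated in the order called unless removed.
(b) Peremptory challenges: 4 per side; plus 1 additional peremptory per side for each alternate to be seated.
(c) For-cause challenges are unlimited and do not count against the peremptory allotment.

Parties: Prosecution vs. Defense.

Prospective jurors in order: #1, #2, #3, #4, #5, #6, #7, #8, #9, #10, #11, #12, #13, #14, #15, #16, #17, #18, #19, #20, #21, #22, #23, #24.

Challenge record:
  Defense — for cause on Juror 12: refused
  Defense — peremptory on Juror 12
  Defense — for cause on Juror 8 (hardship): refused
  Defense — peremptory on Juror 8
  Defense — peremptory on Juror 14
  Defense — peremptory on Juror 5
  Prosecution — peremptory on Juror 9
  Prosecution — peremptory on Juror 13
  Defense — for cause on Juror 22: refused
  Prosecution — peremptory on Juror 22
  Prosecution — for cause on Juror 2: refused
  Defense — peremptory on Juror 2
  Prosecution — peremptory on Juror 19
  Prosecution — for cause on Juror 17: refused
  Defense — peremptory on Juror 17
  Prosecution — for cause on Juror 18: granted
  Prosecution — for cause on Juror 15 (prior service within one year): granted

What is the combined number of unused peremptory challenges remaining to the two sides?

Prosecution allotment: 4 base + 1 × 3 alternates = 7. Defense allotment: 4 base + 1 × 3 alternates = 7.
Prosecution peremptories used: #9, #13, #22, #19 — 4 (for-cause on #2, #17, #18, #15 don't count).
Defense peremptories used: #12, #8, #14, #5, #2, #17 — 6 (for-cause on #12, #8, #22 don't count).
Remaining: (7 − 4) + (7 − 6) = 4.

4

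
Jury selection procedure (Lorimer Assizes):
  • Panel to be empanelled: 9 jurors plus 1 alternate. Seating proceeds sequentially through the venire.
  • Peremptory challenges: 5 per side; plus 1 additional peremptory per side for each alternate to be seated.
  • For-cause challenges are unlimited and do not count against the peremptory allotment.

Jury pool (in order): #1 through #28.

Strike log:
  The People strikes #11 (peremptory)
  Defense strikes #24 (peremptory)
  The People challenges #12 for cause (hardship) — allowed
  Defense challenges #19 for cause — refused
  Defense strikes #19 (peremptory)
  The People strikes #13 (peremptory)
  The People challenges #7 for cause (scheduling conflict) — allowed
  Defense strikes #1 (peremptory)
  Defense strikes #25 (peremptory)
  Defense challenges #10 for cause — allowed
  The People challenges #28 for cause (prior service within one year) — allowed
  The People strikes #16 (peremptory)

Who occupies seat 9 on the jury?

Removed: #1, #7, #10, #11, #12, #13, #16, #19, #24, #25, #28.
Seating in order: seats 1–9 → #2, #3, #4, #5, #6, #8, #9, #14, #15; alternates → #17.
So seat 9 is #15.

15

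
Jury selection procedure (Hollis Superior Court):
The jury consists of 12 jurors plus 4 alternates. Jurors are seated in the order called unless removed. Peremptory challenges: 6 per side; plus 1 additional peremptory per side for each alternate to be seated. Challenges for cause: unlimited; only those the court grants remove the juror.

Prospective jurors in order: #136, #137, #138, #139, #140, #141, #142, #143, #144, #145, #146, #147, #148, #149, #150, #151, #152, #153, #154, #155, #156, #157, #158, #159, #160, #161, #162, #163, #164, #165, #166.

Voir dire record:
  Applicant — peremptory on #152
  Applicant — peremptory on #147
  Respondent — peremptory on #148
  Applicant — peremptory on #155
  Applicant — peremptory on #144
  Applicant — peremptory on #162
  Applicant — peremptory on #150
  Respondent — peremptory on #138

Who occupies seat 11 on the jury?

Removed: #138, #144, #147, #148, #150, #152, #155, #162.
Seating in order: seats 1–12 → #136, #137, #139, #140, #141, #142, #143, #145, #146, #149, #151, #153; alternates → #154, #156, #157, #158.
So seat 11 is #151.

151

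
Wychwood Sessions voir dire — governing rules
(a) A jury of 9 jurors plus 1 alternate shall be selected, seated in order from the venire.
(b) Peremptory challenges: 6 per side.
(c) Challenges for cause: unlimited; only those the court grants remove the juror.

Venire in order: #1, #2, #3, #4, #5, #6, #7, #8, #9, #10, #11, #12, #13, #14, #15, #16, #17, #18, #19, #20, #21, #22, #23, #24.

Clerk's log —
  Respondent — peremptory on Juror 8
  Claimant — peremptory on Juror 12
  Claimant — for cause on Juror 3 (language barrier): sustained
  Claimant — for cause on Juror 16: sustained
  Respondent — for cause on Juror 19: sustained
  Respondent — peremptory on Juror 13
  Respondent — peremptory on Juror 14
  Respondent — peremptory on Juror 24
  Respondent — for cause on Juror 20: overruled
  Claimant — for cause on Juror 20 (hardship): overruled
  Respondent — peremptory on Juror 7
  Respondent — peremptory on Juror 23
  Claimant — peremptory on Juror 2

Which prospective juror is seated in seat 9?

17

Removed: #2, #3, #7, #8, #12, #13, #14, #16, #19, #23, #24. (#20 stays — for-cause denied.)
Seating in order: seats 1–9 → #1, #4, #5, #6, #9, #10, #11, #15, #17; alternates → #18.
So seat 9 is #17.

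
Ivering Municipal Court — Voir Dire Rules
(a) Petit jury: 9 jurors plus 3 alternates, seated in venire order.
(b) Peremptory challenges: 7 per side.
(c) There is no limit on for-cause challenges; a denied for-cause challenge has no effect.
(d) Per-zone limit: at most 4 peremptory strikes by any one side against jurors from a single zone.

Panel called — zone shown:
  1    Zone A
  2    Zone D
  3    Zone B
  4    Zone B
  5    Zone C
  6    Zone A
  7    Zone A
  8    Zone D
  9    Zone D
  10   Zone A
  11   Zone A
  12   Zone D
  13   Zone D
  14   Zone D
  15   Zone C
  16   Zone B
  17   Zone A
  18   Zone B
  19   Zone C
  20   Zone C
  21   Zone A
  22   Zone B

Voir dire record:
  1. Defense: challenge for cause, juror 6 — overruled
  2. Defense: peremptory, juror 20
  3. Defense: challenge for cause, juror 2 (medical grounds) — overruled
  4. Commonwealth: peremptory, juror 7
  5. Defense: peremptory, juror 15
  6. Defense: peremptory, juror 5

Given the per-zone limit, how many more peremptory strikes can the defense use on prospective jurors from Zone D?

4

Defense peremptories so far: #20, #15, #5 — 3 of 7 used, 4 left overall.
Against Zone D: none yet — per-zone cap 4 leaves 4.
Binding limit: min(4, 4) = 4.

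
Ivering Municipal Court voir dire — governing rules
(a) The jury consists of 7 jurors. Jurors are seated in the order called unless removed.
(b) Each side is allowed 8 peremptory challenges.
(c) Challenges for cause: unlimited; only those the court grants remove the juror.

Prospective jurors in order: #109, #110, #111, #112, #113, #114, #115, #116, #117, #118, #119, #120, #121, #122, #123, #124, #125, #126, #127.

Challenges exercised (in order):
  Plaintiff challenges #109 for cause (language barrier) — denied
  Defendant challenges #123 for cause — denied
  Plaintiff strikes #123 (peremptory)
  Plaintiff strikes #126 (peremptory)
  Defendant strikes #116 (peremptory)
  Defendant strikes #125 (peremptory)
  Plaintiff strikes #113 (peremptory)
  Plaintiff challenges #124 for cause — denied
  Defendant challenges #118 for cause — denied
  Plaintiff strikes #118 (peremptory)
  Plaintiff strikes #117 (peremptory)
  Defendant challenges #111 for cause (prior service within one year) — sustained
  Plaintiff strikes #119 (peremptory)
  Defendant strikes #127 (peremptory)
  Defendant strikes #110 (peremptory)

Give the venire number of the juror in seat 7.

Removed: #110, #111, #113, #116, #117, #118, #119, #123, #125, #126, #127. (#109, #124 stay — for-cause denied.)
Seating in order: seats 1–7 → #109, #112, #114, #115, #120, #121, #122.
So seat 7 is #122.

122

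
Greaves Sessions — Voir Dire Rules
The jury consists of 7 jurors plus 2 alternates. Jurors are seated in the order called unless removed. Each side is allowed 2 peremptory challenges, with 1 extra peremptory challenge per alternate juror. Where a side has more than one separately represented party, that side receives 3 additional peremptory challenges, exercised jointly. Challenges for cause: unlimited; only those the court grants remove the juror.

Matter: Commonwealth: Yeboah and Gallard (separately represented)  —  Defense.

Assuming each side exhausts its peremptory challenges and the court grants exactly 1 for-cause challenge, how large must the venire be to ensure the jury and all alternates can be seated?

21

Seats to fill: 7 + 2 alternates = 9.
Peremptories — Commonwealth: 2 + 1×2 + 3 = 7; Defense: 2 + 1×2 = 4; total 11.
For-cause removals: 1.
Minimum venire: 9 + 11 + 1 = 21.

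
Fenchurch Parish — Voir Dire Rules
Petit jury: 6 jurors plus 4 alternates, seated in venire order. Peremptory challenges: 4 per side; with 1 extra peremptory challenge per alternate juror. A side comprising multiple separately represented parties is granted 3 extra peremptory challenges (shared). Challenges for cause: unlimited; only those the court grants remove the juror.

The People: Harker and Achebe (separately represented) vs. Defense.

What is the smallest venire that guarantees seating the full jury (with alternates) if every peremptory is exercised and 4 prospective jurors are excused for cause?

33

Seats to fill: 6 + 4 alternates = 10.
Peremptories — The People: 4 + 1×4 + 3 = 11; Defense: 4 + 1×4 = 8; total 19.
For-cause removals: 4.
Minimum venire: 10 + 19 + 4 = 33.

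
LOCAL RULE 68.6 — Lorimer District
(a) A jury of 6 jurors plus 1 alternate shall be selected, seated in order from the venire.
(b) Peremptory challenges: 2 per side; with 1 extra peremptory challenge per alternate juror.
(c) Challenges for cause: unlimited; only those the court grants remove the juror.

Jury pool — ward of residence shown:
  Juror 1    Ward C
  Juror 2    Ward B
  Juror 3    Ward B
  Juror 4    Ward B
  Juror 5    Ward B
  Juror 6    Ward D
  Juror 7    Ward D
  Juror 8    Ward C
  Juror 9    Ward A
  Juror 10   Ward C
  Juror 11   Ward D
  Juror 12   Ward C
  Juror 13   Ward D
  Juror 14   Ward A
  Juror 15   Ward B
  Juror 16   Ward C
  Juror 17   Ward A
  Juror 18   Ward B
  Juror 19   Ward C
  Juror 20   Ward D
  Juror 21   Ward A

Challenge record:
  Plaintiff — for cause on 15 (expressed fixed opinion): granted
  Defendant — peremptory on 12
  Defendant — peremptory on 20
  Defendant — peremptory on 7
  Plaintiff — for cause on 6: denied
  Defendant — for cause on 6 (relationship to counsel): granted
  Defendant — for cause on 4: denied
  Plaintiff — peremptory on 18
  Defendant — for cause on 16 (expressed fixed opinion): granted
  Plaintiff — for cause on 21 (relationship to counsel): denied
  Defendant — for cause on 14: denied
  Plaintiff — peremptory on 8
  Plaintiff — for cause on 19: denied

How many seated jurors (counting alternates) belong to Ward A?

1

Removed: #6, #7, #8, #12, #15, #16, #18, #20.
Seated (7 incl. alternates): #1, #2, #3, #4, #5, #9, #10.
Of those, in Ward A: #9 → 1.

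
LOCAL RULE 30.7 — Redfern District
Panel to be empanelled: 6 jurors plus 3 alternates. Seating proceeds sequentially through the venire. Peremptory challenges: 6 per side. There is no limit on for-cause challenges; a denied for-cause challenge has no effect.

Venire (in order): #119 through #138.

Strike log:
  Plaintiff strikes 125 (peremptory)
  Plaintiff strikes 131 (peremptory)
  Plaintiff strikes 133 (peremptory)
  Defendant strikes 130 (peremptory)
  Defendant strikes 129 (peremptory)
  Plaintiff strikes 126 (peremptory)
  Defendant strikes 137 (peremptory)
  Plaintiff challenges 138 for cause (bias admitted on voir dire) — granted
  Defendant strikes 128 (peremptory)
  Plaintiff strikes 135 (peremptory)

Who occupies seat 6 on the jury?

124

Removed: #125, #126, #128, #129, #130, #131, #133, #135, #137, #138.
Seating in order: seats 1–6 → #119, #120, #121, #122, #123, #124; alternates → #127, #132, #134.
So seat 6 is #124.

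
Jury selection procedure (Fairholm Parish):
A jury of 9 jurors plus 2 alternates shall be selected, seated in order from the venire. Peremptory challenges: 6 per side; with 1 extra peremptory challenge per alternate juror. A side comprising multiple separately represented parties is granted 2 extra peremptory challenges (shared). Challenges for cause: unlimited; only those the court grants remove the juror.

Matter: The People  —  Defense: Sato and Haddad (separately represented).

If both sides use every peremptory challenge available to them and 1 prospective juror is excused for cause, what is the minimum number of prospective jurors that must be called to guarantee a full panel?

Seats to fill: 9 + 2 alternates = 11.
Peremptories — The People: 6 + 1×2 = 8; Defense: 6 + 1×2 + 2 = 10; total 18.
For-cause removals: 1.
Minimum venire: 11 + 18 + 1 = 30.

30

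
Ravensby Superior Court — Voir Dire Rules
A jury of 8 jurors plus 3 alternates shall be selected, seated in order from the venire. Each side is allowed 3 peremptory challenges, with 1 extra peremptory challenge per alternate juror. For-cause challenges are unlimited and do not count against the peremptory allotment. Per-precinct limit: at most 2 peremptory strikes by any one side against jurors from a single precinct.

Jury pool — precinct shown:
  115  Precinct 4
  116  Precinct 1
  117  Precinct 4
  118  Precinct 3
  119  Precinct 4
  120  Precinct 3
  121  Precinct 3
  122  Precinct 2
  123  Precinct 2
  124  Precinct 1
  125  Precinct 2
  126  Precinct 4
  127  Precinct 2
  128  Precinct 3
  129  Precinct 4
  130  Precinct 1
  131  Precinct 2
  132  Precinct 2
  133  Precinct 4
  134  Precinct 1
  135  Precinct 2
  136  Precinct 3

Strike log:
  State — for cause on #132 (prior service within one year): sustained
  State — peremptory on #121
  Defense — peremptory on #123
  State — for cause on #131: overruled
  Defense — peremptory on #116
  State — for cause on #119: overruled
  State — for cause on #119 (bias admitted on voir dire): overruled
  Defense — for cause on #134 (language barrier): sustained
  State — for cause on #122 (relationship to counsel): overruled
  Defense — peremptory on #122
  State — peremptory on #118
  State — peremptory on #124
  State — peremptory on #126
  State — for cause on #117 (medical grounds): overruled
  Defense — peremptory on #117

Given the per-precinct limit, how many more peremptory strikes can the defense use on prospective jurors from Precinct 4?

1

Defense peremptories so far: #123, #116, #122, #117 — 4 of 6 used, 2 left overall.
Against Precinct 4: #117 — 1 used; per-precinct cap 2 leaves 1.
Binding limit: min(2, 1) = 1.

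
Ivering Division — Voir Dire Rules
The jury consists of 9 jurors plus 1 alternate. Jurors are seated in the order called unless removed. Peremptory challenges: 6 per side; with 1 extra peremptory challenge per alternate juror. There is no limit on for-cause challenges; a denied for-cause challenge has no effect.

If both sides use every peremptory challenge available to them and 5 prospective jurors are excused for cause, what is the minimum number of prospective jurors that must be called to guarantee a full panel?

Seats to fill: 9 + 1 alternates = 10.
Peremptories: 6 + 1×1 = 7 per side × 2 sides = 14.
For-cause removals: 5.
Minimum venire: 10 + 14 + 5 = 29.

29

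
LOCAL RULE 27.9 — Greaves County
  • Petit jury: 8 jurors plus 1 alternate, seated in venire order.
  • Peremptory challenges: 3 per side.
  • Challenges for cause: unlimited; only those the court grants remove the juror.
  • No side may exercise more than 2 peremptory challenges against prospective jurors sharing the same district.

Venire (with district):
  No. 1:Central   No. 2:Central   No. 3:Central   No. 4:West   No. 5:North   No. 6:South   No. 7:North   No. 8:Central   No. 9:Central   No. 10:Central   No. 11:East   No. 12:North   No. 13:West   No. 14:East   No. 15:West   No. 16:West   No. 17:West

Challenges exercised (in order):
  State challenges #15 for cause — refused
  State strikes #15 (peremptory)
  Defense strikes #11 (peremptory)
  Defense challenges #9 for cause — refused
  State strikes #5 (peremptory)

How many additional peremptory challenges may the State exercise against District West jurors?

State peremptories so far: #15, #5 — 2 of 3 used, 1 left overall.
Against District West: #15 — 1 used; per-district cap 2 leaves 1.
Binding limit: min(1, 1) = 1.

1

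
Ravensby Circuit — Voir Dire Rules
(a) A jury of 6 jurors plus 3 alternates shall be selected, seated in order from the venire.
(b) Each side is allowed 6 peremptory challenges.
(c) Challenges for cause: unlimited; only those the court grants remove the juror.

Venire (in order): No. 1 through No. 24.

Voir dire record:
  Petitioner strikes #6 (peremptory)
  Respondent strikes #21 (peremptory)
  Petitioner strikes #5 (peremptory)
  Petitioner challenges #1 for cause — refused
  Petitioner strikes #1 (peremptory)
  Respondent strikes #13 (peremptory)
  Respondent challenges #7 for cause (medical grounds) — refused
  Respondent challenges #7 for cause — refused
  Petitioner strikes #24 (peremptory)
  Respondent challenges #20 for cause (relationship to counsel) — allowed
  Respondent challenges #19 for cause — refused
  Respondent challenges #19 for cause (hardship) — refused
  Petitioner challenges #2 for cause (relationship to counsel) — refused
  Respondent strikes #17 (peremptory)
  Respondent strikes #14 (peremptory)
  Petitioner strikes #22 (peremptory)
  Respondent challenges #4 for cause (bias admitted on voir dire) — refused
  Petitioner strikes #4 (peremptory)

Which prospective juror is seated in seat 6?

Removed: #1, #4, #5, #6, #13, #14, #17, #20, #21, #22, #24. (#2, #7, #19 stay — for-cause denied.)
Seating in order: seats 1–6 → #2, #3, #7, #8, #9, #10; alternates → #11, #12, #15.
So seat 6 is #10.

10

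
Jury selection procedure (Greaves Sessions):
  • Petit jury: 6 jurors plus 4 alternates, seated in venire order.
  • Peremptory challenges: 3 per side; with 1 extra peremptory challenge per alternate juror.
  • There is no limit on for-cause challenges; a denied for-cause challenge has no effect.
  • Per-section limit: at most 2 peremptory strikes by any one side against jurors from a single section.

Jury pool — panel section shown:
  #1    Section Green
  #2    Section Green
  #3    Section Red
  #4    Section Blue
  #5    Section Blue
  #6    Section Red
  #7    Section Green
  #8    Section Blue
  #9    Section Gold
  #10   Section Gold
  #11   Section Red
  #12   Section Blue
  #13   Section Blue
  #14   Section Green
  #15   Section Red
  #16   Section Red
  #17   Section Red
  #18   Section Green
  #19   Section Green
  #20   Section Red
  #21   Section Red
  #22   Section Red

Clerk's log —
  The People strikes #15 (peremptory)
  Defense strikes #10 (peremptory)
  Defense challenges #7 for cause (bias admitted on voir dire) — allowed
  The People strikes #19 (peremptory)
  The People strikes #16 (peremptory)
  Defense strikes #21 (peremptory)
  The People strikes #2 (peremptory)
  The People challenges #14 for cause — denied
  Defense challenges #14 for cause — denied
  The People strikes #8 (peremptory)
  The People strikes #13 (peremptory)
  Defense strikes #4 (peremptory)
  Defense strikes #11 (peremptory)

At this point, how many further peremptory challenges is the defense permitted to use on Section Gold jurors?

Defense peremptories so far: #10, #21, #4, #11 — 4 of 7 used, 3 left overall.
Against Section Gold: #10 — 1 used; per-section cap 2 leaves 1.
Binding limit: min(3, 1) = 1.

1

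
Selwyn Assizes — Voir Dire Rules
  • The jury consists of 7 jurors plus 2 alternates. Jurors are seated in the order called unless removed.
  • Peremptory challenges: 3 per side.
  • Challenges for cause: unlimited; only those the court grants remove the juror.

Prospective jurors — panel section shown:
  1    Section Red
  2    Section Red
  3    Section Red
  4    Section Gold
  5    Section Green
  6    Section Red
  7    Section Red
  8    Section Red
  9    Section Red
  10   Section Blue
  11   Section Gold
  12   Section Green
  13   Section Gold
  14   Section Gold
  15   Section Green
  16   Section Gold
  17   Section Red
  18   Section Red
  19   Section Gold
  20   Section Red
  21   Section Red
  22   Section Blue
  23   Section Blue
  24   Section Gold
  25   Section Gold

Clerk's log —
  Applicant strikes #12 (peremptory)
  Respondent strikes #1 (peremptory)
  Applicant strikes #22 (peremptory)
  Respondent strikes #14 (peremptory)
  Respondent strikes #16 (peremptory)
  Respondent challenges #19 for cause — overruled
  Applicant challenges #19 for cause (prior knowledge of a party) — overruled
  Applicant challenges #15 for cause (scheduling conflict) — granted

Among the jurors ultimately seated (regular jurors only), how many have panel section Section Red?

5

Removed: #1, #12, #14, #15, #16, #22.
Seated jurors 1–7: #2, #3, #4, #5, #6, #7, #8 (alternates #9, #10 not counted).
Of those, in Section Red: #2, #3, #6, #7, #8 → 5.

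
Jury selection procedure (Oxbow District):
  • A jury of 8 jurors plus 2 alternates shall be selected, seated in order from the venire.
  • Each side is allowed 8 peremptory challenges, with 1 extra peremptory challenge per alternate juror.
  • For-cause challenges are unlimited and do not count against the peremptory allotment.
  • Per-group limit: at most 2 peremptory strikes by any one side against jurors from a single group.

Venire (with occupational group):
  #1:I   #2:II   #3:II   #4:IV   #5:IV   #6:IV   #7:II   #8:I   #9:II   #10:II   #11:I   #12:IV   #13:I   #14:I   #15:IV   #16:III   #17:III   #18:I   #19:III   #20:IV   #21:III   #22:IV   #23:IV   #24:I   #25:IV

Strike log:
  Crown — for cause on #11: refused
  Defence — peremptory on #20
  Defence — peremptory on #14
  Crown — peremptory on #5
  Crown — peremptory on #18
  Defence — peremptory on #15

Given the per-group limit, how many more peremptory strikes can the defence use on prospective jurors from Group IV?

Defence peremptories so far: #20, #14, #15 — 3 of 10 used, 7 left overall.
Against Group IV: #20, #15 — 2 used; per-group cap 2 leaves 0.
Binding limit: min(7, 0) = 0.

0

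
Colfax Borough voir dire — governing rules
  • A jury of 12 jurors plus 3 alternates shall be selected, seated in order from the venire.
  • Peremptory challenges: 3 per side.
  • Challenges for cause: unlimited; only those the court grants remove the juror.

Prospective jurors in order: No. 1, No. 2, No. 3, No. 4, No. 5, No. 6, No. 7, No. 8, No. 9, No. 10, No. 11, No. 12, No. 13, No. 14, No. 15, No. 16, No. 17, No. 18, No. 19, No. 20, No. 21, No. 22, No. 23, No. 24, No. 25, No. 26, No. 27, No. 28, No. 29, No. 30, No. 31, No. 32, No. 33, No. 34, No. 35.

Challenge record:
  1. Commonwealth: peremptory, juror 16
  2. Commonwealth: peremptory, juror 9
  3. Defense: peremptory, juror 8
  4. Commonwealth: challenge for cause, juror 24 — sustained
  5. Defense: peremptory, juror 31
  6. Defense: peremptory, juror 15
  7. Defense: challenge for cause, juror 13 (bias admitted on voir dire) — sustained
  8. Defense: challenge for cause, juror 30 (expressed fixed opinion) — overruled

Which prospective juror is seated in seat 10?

12

Removed: #8, #9, #13, #15, #16, #24, #31. (#30 stays — for-cause denied.)
Filling seats in venire order through position 10: #1, #2, #3, #4, #5, #6, #7, #10, #11, #12.
So seat 10 is #12.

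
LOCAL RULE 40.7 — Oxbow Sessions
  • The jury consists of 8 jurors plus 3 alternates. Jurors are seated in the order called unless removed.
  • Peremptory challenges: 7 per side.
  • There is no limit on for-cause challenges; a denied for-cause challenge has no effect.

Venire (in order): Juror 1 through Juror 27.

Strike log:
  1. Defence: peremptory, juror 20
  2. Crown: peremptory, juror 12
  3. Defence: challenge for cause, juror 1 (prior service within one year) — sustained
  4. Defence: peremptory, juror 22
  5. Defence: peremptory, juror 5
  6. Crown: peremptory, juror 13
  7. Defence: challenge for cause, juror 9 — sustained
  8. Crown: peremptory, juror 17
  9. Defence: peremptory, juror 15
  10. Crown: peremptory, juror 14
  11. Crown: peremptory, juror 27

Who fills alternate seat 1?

Removed: #1, #5, #9, #12, #13, #14, #15, #17, #20, #22, #27.
Seating in order: seats 1–8 → #2, #3, #4, #6, #7, #8, #10, #11; alternates → #16, #18, #19.
So alternate 1 is #16.

16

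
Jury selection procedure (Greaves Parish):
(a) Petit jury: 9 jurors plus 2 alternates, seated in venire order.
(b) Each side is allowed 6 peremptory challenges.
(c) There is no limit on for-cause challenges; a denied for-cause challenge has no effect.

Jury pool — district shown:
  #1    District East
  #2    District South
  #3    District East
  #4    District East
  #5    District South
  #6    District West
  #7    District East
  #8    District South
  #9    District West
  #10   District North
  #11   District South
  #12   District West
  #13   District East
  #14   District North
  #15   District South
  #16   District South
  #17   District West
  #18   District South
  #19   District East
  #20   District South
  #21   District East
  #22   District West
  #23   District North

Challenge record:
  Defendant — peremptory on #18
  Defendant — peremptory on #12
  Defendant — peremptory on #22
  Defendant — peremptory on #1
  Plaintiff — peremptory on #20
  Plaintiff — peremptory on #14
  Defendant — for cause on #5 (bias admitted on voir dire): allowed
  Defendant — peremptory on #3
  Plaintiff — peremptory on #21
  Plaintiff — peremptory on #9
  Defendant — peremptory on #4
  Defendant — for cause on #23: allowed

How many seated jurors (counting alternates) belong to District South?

Removed: #1, #3, #4, #5, #9, #12, #14, #18, #20, #21, #22, #23.
Seated (11 incl. alternates): #2, #6, #7, #8, #10, #11, #13, #15, #16, #17, #19.
Of those, in District South: #2, #8, #11, #15, #16 → 5.

5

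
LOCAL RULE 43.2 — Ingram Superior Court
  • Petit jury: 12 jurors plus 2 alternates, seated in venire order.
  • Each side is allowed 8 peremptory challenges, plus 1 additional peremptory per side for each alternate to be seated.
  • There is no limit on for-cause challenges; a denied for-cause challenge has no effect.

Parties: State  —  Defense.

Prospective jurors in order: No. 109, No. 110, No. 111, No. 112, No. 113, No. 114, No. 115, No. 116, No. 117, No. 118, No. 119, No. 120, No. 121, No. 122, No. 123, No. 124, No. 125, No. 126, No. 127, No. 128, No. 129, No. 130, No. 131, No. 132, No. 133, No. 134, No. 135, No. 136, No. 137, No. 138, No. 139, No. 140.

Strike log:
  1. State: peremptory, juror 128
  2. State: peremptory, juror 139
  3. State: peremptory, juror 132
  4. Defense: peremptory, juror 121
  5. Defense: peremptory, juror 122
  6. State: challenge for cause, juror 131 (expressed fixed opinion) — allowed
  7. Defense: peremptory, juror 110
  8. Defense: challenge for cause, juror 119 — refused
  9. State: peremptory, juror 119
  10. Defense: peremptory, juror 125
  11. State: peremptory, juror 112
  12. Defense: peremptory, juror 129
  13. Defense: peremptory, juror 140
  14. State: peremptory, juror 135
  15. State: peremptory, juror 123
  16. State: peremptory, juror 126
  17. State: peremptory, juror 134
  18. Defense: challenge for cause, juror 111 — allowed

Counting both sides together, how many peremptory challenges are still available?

State allotment: 8 base + 1 × 2 alternates = 10. Defense allotment: 8 base + 1 × 2 alternates = 10.
State peremptories used: #128, #139, #132, #119, #112, #135, #123, #126, #134 — 9 (the for-cause on #131 doesn't count).
Defense peremptories used: #121, #122, #110, #125, #129, #140 — 6 (for-cause on #119, #111 don't count).
Remaining: (10 − 9) + (10 − 6) = 5.

5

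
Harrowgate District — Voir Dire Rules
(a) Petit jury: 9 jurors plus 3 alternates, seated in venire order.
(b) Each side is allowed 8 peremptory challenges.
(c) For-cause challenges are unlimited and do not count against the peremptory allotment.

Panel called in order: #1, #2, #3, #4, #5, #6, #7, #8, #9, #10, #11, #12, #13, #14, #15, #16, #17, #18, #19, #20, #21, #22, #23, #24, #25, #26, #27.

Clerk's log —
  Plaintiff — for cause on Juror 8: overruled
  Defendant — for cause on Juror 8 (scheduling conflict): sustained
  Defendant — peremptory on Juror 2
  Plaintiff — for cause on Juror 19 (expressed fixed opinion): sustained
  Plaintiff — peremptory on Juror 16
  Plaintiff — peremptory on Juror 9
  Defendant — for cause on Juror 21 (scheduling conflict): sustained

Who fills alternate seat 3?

15

Removed: #2, #8, #9, #16, #19, #21.
Seating in order: seats 1–9 → #1, #3, #4, #5, #6, #7, #10, #11, #12; alternates → #13, #14, #15.
So alternate 3 is #15.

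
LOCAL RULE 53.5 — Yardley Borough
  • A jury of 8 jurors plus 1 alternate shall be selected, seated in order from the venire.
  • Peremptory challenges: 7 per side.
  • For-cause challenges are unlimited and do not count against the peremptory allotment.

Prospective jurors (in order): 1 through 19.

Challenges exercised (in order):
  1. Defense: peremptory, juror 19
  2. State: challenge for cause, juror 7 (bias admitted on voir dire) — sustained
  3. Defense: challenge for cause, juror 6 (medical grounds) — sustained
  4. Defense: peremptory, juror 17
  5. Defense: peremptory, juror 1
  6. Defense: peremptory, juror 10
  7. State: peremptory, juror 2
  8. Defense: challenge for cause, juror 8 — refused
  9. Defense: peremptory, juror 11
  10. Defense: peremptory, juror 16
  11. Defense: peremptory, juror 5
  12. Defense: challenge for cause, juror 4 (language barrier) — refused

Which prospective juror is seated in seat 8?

Removed: #1, #2, #5, #6, #7, #10, #11, #16, #17, #19. (#4, #8 stay — for-cause denied.)
Seating in order: seats 1–8 → #3, #4, #8, #9, #12, #13, #14, #15; alternates → #18.
So seat 8 is #15.

15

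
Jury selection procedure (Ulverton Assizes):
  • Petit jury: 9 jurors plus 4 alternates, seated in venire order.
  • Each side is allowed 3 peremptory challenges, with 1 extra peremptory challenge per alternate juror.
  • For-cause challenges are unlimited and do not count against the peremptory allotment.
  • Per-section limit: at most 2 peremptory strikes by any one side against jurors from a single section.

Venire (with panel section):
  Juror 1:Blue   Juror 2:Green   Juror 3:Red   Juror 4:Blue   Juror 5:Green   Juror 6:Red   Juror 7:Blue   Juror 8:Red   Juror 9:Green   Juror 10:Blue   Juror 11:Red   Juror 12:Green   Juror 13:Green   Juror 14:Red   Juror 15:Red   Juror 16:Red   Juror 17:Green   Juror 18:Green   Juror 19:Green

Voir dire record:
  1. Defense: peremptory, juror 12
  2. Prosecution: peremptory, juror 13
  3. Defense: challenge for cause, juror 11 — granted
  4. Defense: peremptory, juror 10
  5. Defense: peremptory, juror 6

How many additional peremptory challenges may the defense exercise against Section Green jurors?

Defense peremptories so far: #12, #10, #6 — 3 of 7 used, 4 left overall.
Against Section Green: #12 — 1 used; per-section cap 2 leaves 1.
Binding limit: min(4, 1) = 1.

1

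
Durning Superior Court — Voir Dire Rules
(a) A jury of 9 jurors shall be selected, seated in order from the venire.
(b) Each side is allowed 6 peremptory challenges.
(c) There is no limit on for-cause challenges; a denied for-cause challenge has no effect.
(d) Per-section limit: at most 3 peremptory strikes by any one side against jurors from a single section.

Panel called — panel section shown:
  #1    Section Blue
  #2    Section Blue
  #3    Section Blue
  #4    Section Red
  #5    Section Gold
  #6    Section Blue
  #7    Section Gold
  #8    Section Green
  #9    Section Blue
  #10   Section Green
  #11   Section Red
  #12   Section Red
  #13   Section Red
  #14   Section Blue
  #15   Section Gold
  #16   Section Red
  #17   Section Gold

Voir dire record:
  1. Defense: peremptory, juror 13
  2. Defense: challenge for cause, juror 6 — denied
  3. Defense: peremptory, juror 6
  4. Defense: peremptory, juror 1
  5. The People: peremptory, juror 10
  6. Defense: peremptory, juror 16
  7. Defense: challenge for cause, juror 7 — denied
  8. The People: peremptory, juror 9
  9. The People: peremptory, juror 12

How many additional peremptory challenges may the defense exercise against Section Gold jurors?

Defense peremptories so far: #13, #6, #1, #16 — 4 of 6 used, 2 left overall.
Against Section Gold: none yet — per-section cap 3 leaves 3.
Binding limit: min(2, 3) = 2.

2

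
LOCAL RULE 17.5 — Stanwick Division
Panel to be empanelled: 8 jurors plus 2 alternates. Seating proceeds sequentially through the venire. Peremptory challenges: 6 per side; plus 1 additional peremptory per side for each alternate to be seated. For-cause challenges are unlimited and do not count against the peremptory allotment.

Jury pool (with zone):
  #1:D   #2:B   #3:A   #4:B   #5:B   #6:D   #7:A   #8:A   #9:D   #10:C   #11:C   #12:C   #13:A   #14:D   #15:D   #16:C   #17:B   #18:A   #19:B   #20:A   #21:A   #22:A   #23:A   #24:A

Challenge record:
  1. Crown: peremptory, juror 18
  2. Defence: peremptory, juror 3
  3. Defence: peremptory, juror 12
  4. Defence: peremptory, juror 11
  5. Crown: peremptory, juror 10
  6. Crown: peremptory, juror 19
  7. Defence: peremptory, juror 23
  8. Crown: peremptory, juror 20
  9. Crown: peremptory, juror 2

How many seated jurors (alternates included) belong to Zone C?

Removed: #2, #3, #10, #11, #12, #18, #19, #20, #23.
Seated (10 incl. alternates): #1, #4, #5, #6, #7, #8, #9, #13, #14, #15.
None of those are in Zone C → 0.

0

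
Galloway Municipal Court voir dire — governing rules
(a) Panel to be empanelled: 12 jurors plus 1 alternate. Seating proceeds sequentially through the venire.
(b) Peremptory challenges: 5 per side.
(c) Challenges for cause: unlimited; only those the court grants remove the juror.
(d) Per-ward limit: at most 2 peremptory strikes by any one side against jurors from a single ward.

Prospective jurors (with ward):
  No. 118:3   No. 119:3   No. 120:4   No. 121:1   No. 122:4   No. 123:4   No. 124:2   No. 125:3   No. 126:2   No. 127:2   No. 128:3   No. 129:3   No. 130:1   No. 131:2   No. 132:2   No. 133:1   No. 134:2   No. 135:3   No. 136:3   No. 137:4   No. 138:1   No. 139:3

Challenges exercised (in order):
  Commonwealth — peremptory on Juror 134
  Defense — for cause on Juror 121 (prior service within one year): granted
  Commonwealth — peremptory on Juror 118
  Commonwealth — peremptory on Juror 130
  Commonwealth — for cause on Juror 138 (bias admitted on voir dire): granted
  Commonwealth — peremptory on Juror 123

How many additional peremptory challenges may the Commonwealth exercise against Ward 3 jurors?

1

Commonwealth peremptories so far: #134, #118, #130, #123 — 4 of 5 used, 1 left overall.
Against Ward 3: #118 — 1 used; per-ward cap 2 leaves 1.
Binding limit: min(1, 1) = 1.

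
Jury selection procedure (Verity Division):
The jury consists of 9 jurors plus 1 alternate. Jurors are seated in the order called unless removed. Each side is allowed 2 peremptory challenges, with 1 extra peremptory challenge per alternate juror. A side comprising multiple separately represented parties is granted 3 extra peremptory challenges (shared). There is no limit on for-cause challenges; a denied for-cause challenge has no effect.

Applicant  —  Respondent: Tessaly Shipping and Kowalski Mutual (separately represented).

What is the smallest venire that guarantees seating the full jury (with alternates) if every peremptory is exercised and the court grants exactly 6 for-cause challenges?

Seats to fill: 9 + 1 alternates = 10.
Peremptories — Applicant: 2 + 1×1 = 3; Respondent: 2 + 1×1 + 3 = 6; total 9.
For-cause removals: 6.
Minimum venire: 10 + 9 + 6 = 25.

25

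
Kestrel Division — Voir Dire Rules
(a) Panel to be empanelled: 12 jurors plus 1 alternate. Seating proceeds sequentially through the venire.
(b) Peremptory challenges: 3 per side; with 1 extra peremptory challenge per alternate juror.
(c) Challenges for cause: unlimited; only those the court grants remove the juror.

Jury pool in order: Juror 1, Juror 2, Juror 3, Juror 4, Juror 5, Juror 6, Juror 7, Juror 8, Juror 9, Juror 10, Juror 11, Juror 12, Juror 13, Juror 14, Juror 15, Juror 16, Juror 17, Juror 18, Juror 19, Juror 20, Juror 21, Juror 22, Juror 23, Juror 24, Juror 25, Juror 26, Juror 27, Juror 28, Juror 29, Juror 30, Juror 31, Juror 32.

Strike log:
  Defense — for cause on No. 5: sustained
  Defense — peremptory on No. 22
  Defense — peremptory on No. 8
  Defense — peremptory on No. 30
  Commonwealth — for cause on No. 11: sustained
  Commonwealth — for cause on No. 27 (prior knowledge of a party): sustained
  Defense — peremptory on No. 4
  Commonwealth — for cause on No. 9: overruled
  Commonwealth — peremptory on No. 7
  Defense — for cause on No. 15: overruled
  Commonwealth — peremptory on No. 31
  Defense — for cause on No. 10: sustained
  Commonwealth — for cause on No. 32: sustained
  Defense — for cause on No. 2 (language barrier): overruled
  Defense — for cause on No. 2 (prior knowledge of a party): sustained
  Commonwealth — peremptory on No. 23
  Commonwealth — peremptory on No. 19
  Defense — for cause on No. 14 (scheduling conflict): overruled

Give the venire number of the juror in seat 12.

Removed: #2, #4, #5, #7, #8, #10, #11, #19, #22, #23, #27, #30, #31, #32. (#9, #14, #15 stay — for-cause denied.)
Seating in order: seats 1–12 → #1, #3, #6, #9, #12, #13, #14, #15, #16, #17, #18, #20; alternates → #21.
So seat 12 is #20.

20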